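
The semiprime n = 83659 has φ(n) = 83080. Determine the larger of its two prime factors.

311

φ(n) = (p−1)(q−1) = n − (p+q) + 1, so p + q = 83659 − 83080 + 1 = 580.
p and q are the roots of t² − 580t + 83659 = 0.
Discriminant: 580² − 4·83659 = 336400 − 334636 = 1764; √1764 = 42.
q = (580 − 42)/2 = 269, p = (580 + 42)/2 = 311.
Check: 269 · 311 = 83659.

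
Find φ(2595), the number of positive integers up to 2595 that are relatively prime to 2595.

1376

Factor: 2595 = 3 · 5 · 173.
φ(2595) = (3−1) · (5−1) · (173−1) = 2 · 4 · 172 = 1376.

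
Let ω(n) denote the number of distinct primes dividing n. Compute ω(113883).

113883 = 3 · 37961
37961 = 7 · 5423
5423 = 11 · 493
493 = 17 · 29
113883 = 3 · 7 · 11 · 17 · 29, which has 5 distinct prime factors.

5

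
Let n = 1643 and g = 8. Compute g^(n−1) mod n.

8^1 ≡ 8 (mod 1643)
8^2 ≡ 8^2 = 64 ≡ 64 (mod 1643)
8^4 ≡ 64^2 = 4096 ≡ 810 (mod 1643)
8^8 ≡ 810^2 = 656100 ≡ 543 (mod 1643)
8^16 ≡ 543^2 = 294849 ≡ 752 (mod 1643)
8^32 ≡ 752^2 = 565504 ≡ 312 (mod 1643)
8^64 ≡ 312^2 = 97344 ≡ 407 (mod 1643)
8^128 ≡ 407^2 = 165649 ≡ 1349 (mod 1643)
8^256 ≡ 1349^2 = 1819801 ≡ 1000 (mod 1643)
8^512 ≡ 1000^2 = 1000000 ≡ 1056 (mod 1643)
8^1024 ≡ 1056^2 = 1115136 ≡ 1182 (mod 1643)
1642 = 1024 + 512 + 64 + 32 + 8 + 2 in binary powers of 2.
So 8^1642 ≡ 1182 · 1056 · 407 · 312 · 543 · 64 ≡ 250 (mod 1643).
Since 250 ≠ 1, base 8 is a Fermat witness: 1643 is composite.

250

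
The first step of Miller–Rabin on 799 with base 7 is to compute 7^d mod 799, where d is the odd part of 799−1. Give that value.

345

799 − 1 = 798 = 2^1 · 399, so d = 399.
7^1 ≡ 7 (mod 799)
7^2 ≡ 7^2 = 49 ≡ 49 (mod 799)
7^4 ≡ 49^2 = 2401 ≡ 4 (mod 799)
7^8 ≡ 4^2 = 16 ≡ 16 (mod 799)
7^16 ≡ 16^2 = 256 ≡ 256 (mod 799)
7^32 ≡ 256^2 = 65536 ≡ 18 (mod 799)
7^64 ≡ 18^2 = 324 ≡ 324 (mod 799)
7^128 ≡ 324^2 = 104976 ≡ 307 (mod 799)
7^256 ≡ 307^2 = 94249 ≡ 766 (mod 799)
399 = 256 + 128 + 8 + 4 + 2 + 1 in binary powers of 2.
So 7^399 ≡ 766 · 307 · 16 · 4 · 49 · 7 ≡ 345 (mod 799).
Squaring chain: 345; never reaches −1, so base 7 is a Miller–Rabin witness that 799 is composite.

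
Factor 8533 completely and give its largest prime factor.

53

8533 = 7 · 1219
1219 = 23 · 53
53 is prime.
So 8533 = 7 · 23 · 53; the largest prime factor is 53.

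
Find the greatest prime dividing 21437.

97

21437 = 13 · 1649
1649 = 17 · 97
97 is prime.
So 21437 = 13 · 17 · 97; the largest prime factor is 97.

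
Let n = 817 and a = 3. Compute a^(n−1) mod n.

3^1 ≡ 3 (mod 817)
3^2 ≡ 3^2 = 9 ≡ 9 (mod 817)
3^4 ≡ 9^2 = 81 ≡ 81 (mod 817)
3^8 ≡ 81^2 = 6561 ≡ 25 (mod 817)
3^16 ≡ 25^2 = 625 ≡ 625 (mod 817)
3^32 ≡ 625^2 = 390625 ≡ 99 (mod 817)
3^64 ≡ 99^2 = 9801 ≡ 814 (mod 817)
3^128 ≡ 814^2 = 662596 ≡ 9 (mod 817)
3^256 ≡ 9^2 = 81 ≡ 81 (mod 817)
3^512 ≡ 81^2 = 6561 ≡ 25 (mod 817)
816 = 512 + 256 + 32 + 16 in binary powers of 2.
So 3^816 ≡ 25 · 81 · 99 · 625 ≡ 121 (mod 817).
Since 121 ≠ 1, base 3 is a Fermat witness: 817 is composite.

121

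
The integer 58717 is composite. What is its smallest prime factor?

71

58717 is odd.
Digit sum 28, not divisible by 3.
Ends in 7: not divisible by 5.
7: 58717 = 7·8388 + 1
11: 58717 = 11·5337 + 10
13: 58717 = 13·4516 + 9
17: 58717 = 17·3453 + 16
19: 58717 = 19·3090 + 7
23: 58717 = 23·2552 + 21
29: 58717 = 29·2024 + 21
31: 58717 = 31·1894 + 3
37: 58717 = 37·1586 + 35
41: 58717 = 41·1432 + 5
43: 58717 = 43·1365 + 22
47: 58717 = 47·1249 + 14
53: 58717 = 53·1107 + 46
59: 58717 = 59·995 + 12
61: 58717 = 61·962 + 35
67: 58717 = 67·876 + 25
71: 58717 = 71·827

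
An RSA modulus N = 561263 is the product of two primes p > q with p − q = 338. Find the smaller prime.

599

Since p = q + 338, we have 561263 = q(q + 338), so q² + 338q − 561263 = 0.
Discriminant: 338² + 4·561263 = 114244 + 2245052 = 2359296; √2359296 = 1536.
q = (−338 + 1536)/2 = 599, and p = q + 338 = 937.
Check: 599 · 937 = 561263.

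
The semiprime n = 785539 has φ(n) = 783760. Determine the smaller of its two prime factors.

φ(n) = (p−1)(q−1) = n − (p+q) + 1, so p + q = 785539 − 783760 + 1 = 1780.
p and q are the roots of t² − 1780t + 785539 = 0.
Discriminant: 1780² − 4·785539 = 3168400 − 3142156 = 26244; √26244 = 162.
q = (1780 − 162)/2 = 809, p = (1780 + 162)/2 = 971.
Check: 809 · 971 = 785539.

809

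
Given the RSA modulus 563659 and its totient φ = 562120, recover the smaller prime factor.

599

φ(n) = (p−1)(q−1) = n − (p+q) + 1, so p + q = 563659 − 562120 + 1 = 1540.
p and q are the roots of t² − 1540t + 563659 = 0.
Discriminant: 1540² − 4·563659 = 2371600 − 2254636 = 116964; √116964 = 342.
q = (1540 − 342)/2 = 599, p = (1540 + 342)/2 = 941.
Check: 599 · 941 = 563659.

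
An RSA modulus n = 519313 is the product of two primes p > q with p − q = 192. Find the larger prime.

Since p = q + 192, we have 519313 = q(q + 192), so q² + 192q − 519313 = 0.
Discriminant: 192² + 4·519313 = 36864 + 2077252 = 2114116; √2114116 = 1454.
q = (−192 + 1454)/2 = 631, and p = q + 192 = 823.
Check: 631 · 823 = 519313.

823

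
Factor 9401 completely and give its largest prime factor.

9401 = 7 · 1343
1343 = 17 · 79
79 is prime.
So 9401 = 7 · 17 · 79; the largest prime factor is 79.

79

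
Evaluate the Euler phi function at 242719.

Factor: 242719 = 23 · 61 · 173.
φ(242719) = (23−1) · (61−1) · (173−1) = 22 · 60 · 172 = 227040.

227040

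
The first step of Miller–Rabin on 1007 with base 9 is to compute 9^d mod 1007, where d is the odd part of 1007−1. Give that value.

188

1007 − 1 = 1006 = 2^1 · 503, so d = 503.
9^1 ≡ 9 (mod 1007)
9^2 ≡ 9^2 = 81 ≡ 81 (mod 1007)
9^4 ≡ 81^2 = 6561 ≡ 519 (mod 1007)
9^8 ≡ 519^2 = 269361 ≡ 492 (mod 1007)
9^16 ≡ 492^2 = 242064 ≡ 384 (mod 1007)
9^32 ≡ 384^2 = 147456 ≡ 434 (mod 1007)
9^64 ≡ 434^2 = 188356 ≡ 47 (mod 1007)
9^128 ≡ 47^2 = 2209 ≡ 195 (mod 1007)
9^256 ≡ 195^2 = 38025 ≡ 766 (mod 1007)
503 = 256 + 128 + 64 + 32 + 16 + 4 + 2 + 1 in binary powers of 2.
So 9^503 ≡ 766 · 195 · 47 · 434 · 384 · 519 · 81 · 9 ≡ 188 (mod 1007).
Squaring chain: 188; never reaches −1, so base 9 is a Miller–Rabin witness that 1007 is composite.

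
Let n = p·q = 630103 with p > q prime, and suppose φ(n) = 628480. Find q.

φ(n) = (p−1)(q−1) = n − (p+q) + 1, so p + q = 630103 − 628480 + 1 = 1624.
p and q are the roots of t² − 1624t + 630103 = 0.
Discriminant: 1624² − 4·630103 = 2637376 − 2520412 = 116964; √116964 = 342.
q = (1624 − 342)/2 = 641, p = (1624 + 342)/2 = 983.
Check: 641 · 983 = 630103.

641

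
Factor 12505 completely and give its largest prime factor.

61

12505 = 5 · 2501
2501 = 41 · 61
61 is prime.
So 12505 = 5 · 41 · 61; the largest prime factor is 61.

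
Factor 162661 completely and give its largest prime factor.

79

162661 = 29 · 5609
5609 = 71 · 79
79 is prime.
So 162661 = 29 · 71 · 79; the largest prime factor is 79.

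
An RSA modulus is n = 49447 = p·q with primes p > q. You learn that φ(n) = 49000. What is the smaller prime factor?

197

φ(n) = (p−1)(q−1) = n − (p+q) + 1, so p + q = 49447 − 49000 + 1 = 448.
p and q are the roots of t² − 448t + 49447 = 0.
Discriminant: 448² − 4·49447 = 200704 − 197788 = 2916; √2916 = 54.
q = (448 − 54)/2 = 197, p = (448 + 54)/2 = 251.
Check: 197 · 251 = 49447.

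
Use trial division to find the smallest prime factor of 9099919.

9099919 is odd.
Digit sum 46, not divisible by 3.
Ends in 9: not divisible by 5.
7: 9099919 = 7·1299988 + 3
11: 9099919 = 11·827265 + 4
13: 9099919 = 13·699993 + 10
17: 9099919 = 17·535289 + 6
19: 9099919 = 19·478943 + 2
23: 9099919 = 23·395648 + 15
29: 9099919 = 29·313790 + 9
31: 9099919 = 31·293545 + 24
37: 9099919 = 37·245943 + 28
41: 9099919 = 41·221949 + 10
43: 9099919 = 43·211626 + 1
47: 9099919 = 47·193615 + 14
53: 9099919 = 53·171696 + 31
59: 9099919 = 59·154235 + 54
61: 9099919 = 61·149179

61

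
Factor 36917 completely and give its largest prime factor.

36917 = 19 · 1943
1943 = 29 · 67
67 is prime.
So 36917 = 19 · 29 · 67; the largest prime factor is 67.

67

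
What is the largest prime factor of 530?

53

530 = 2 · 265
265 = 5 · 53
53 is prime.
So 530 = 2 · 5 · 53; the largest prime factor is 53.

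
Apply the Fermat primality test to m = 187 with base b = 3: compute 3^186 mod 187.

3^1 ≡ 3 (mod 187)
3^2 ≡ 3^2 = 9 ≡ 9 (mod 187)
3^4 ≡ 9^2 = 81 ≡ 81 (mod 187)
3^8 ≡ 81^2 = 6561 ≡ 16 (mod 187)
3^16 ≡ 16^2 = 256 ≡ 69 (mod 187)
3^32 ≡ 69^2 = 4761 ≡ 86 (mod 187)
3^64 ≡ 86^2 = 7396 ≡ 103 (mod 187)
3^128 ≡ 103^2 = 10609 ≡ 137 (mod 187)
186 = 128 + 32 + 16 + 8 + 2 in binary powers of 2.
So 3^186 ≡ 137 · 86 · 69 · 16 · 9 ≡ 25 (mod 187).
Since 25 ≠ 1, base 3 is a Fermat witness: 187 is composite.

25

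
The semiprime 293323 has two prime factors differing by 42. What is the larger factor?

563

Since p = q + 42, we have 293323 = q(q + 42), so q² + 42q − 293323 = 0.
Discriminant: 42² + 4·293323 = 1764 + 1173292 = 1175056; √1175056 = 1084.
q = (−42 + 1084)/2 = 521, and p = q + 42 = 563.
Check: 521 · 563 = 293323.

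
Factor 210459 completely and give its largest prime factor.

210459 = 3 · 70153
70153 = 31 · 2263
2263 = 31 · 73
73 is prime.
So 210459 = 3 · 31^2 · 73; the largest prime factor is 73.

73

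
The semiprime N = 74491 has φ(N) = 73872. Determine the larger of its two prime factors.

457

φ(n) = (p−1)(q−1) = n − (p+q) + 1, so p + q = 74491 − 73872 + 1 = 620.
p and q are the roots of t² − 620t + 74491 = 0.
Discriminant: 620² − 4·74491 = 384400 − 297964 = 86436; √86436 = 294.
q = (620 − 294)/2 = 163, p = (620 + 294)/2 = 457.
Check: 163 · 457 = 74491.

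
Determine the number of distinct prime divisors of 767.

2

767 = 13 · 59
767 = 13 · 59, which has 2 distinct prime factors.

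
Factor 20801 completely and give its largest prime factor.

61

20801 = 11 · 1891
1891 = 31 · 61
61 is prime.
So 20801 = 11 · 31 · 61; the largest prime factor is 61.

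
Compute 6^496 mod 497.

435

6^1 ≡ 6 (mod 497)
6^2 ≡ 6^2 = 36 ≡ 36 (mod 497)
6^4 ≡ 36^2 = 1296 ≡ 302 (mod 497)
6^8 ≡ 302^2 = 91204 ≡ 253 (mod 497)
6^16 ≡ 253^2 = 64009 ≡ 393 (mod 497)
6^32 ≡ 393^2 = 154449 ≡ 379 (mod 497)
6^64 ≡ 379^2 = 143641 ≡ 8 (mod 497)
6^128 ≡ 8^2 = 64 ≡ 64 (mod 497)
6^256 ≡ 64^2 = 4096 ≡ 120 (mod 497)
496 = 256 + 128 + 64 + 32 + 16 in binary powers of 2.
So 6^496 ≡ 120 · 64 · 8 · 379 · 393 ≡ 435 (mod 497).
Since 435 ≠ 1, base 6 is a Fermat witness: 497 is composite.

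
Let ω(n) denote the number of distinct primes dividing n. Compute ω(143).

143 = 11 · 13
143 = 11 · 13, which has 2 distinct prime factors.

2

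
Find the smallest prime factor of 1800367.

43

1800367 is odd.
Digit sum 25, not divisible by 3.
Ends in 7: not divisible by 5.
7: 1800367 = 7·257195 + 2
11: 1800367 = 11·163669 + 8
13: 1800367 = 13·138489 + 10
17: 1800367 = 17·105903 + 16
19: 1800367 = 19·94756 + 3
23: 1800367 = 23·78276 + 19
29: 1800367 = 29·62081 + 18
31: 1800367 = 31·58076 + 11
37: 1800367 = 37·48658 + 21
41: 1800367 = 41·43911 + 16
43: 1800367 = 43·41869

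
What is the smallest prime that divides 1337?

7

1337 is odd.
Digit sum 14, not divisible by 3.
Ends in 7: not divisible by 5.
7: 1337 = 7·191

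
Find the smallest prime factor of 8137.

8137 is odd.
Digit sum 19, not divisible by 3.
Ends in 7: not divisible by 5.
7: 8137 = 7·1162 + 3
11: 8137 = 11·739 + 8
13: 8137 = 13·625 + 12
17: 8137 = 17·478 + 11
19: 8137 = 19·428 + 5
23: 8137 = 23·353 + 18
29: 8137 = 29·280 + 17
31: 8137 = 31·262 + 15
37: 8137 = 37·219 + 34
41: 8137 = 41·198 + 19
43: 8137 = 43·189 + 10
47: 8137 = 47·173 + 6
53: 8137 = 53·153 + 28
59: 8137 = 59·137 + 54
61: 8137 = 61·133 + 24
67: 8137 = 67·121 + 30
71: 8137 = 71·114 + 43
73: 8137 = 73·111 + 34
79: 8137 = 79·103

79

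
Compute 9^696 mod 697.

9^1 ≡ 9 (mod 697)
9^2 ≡ 9^2 = 81 ≡ 81 (mod 697)
9^4 ≡ 81^2 = 6561 ≡ 288 (mod 697)
9^8 ≡ 288^2 = 82944 ≡ 1 (mod 697)
9^16 ≡ 1^2 = 1 ≡ 1 (mod 697)
9^32 ≡ 1^2 = 1 ≡ 1 (mod 697)
9^64 ≡ 1^2 = 1 ≡ 1 (mod 697)
9^128 ≡ 1^2 = 1 ≡ 1 (mod 697)
9^256 ≡ 1^2 = 1 ≡ 1 (mod 697)
9^512 ≡ 1^2 = 1 ≡ 1 (mod 697)
696 = 512 + 128 + 32 + 16 + 8 in binary powers of 2.
So 9^696 ≡ 1 · 1 · 1 · 1 · 1 ≡ 1 (mod 697).
Since the result is 1, base 9 gives no evidence that 697 is composite.

1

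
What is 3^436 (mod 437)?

347

3^1 ≡ 3 (mod 437)
3^2 ≡ 3^2 = 9 ≡ 9 (mod 437)
3^4 ≡ 9^2 = 81 ≡ 81 (mod 437)
3^8 ≡ 81^2 = 6561 ≡ 6 (mod 437)
3^16 ≡ 6^2 = 36 ≡ 36 (mod 437)
3^32 ≡ 36^2 = 1296 ≡ 422 (mod 437)
3^64 ≡ 422^2 = 178084 ≡ 225 (mod 437)
3^128 ≡ 225^2 = 50625 ≡ 370 (mod 437)
3^256 ≡ 370^2 = 136900 ≡ 119 (mod 437)
436 = 256 + 128 + 32 + 16 + 4 in binary powers of 2.
So 3^436 ≡ 119 · 370 · 422 · 36 · 81 ≡ 347 (mod 437).
Since 347 ≠ 1, base 3 is a Fermat witness: 437 is composite.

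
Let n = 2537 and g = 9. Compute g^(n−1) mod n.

271

9^1 ≡ 9 (mod 2537)
9^2 ≡ 9^2 = 81 ≡ 81 (mod 2537)
9^4 ≡ 81^2 = 6561 ≡ 1487 (mod 2537)
9^8 ≡ 1487^2 = 2211169 ≡ 1442 (mod 2537)
9^16 ≡ 1442^2 = 2079364 ≡ 1561 (mod 2537)
9^32 ≡ 1561^2 = 2436721 ≡ 1201 (mod 2537)
9^64 ≡ 1201^2 = 1442401 ≡ 1385 (mod 2537)
9^128 ≡ 1385^2 = 1918225 ≡ 253 (mod 2537)
9^256 ≡ 253^2 = 64009 ≡ 584 (mod 2537)
9^512 ≡ 584^2 = 341056 ≡ 1098 (mod 2537)
9^1024 ≡ 1098^2 = 1205604 ≡ 529 (mod 2537)
9^2048 ≡ 529^2 = 279841 ≡ 771 (mod 2537)
2536 = 2048 + 256 + 128 + 64 + 32 + 8 in binary powers of 2.
So 9^2536 ≡ 771 · 584 · 253 · 1385 · 1201 · 1442 ≡ 271 (mod 2537).
Since 271 ≠ 1, base 9 is a Fermat witness: 2537 is composite.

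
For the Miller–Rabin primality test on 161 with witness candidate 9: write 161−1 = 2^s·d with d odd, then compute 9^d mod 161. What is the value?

123

161 − 1 = 160 = 2^5 · 5, so d = 5.
9^1 ≡ 9 (mod 161)
9^2 ≡ 9^2 = 81 ≡ 81 (mod 161)
9^4 ≡ 81^2 = 6561 ≡ 121 (mod 161)
5 = 4 + 1 in binary powers of 2.
So 9^5 ≡ 121 · 9 ≡ 123 (mod 161).
Squaring chain: 123 → 156 → 25 → 142 → 39; never reaches −1, so base 9 is a Miller–Rabin witness that 161 is composite.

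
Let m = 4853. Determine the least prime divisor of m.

4853 is odd.
Digit sum 20, not divisible by 3.
Ends in 3: not divisible by 5.
7: 4853 = 7·693 + 2
11: 4853 = 11·441 + 2
13: 4853 = 13·373 + 4
17: 4853 = 17·285 + 8
19: 4853 = 19·255 + 8
23: 4853 = 23·211

23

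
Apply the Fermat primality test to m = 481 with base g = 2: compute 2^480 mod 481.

2^1 ≡ 2 (mod 481)
2^2 ≡ 2^2 = 4 ≡ 4 (mod 481)
2^4 ≡ 4^2 = 16 ≡ 16 (mod 481)
2^8 ≡ 16^2 = 256 ≡ 256 (mod 481)
2^16 ≡ 256^2 = 65536 ≡ 120 (mod 481)
2^32 ≡ 120^2 = 14400 ≡ 451 (mod 481)
2^64 ≡ 451^2 = 203401 ≡ 419 (mod 481)
2^128 ≡ 419^2 = 175561 ≡ 477 (mod 481)
2^256 ≡ 477^2 = 227529 ≡ 16 (mod 481)
480 = 256 + 128 + 64 + 32 in binary powers of 2.
So 2^480 ≡ 16 · 477 · 419 · 451 ≡ 248 (mod 481).
Since 248 ≠ 1, base 2 is a Fermat witness: 481 is composite.

248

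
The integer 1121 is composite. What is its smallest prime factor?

19

1121 is odd.
Digit sum 5, not divisible by 3.
Ends in 1: not divisible by 5.
7: 1121 = 7·160 + 1
11: 1121 = 11·101 + 10
13: 1121 = 13·86 + 3
17: 1121 = 17·65 + 16
19: 1121 = 19·59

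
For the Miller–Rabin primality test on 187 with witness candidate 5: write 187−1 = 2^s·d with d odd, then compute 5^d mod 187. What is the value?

187 − 1 = 186 = 2^1 · 93, so d = 93.
5^1 ≡ 5 (mod 187)
5^2 ≡ 5^2 = 25 ≡ 25 (mod 187)
5^4 ≡ 25^2 = 625 ≡ 64 (mod 187)
5^8 ≡ 64^2 = 4096 ≡ 169 (mod 187)
5^16 ≡ 169^2 = 28561 ≡ 137 (mod 187)
5^32 ≡ 137^2 = 18769 ≡ 69 (mod 187)
5^64 ≡ 69^2 = 4761 ≡ 86 (mod 187)
93 = 64 + 16 + 8 + 4 + 1 in binary powers of 2.
So 5^93 ≡ 86 · 137 · 169 · 64 · 5 ≡ 37 (mod 187).
Squaring chain: 37; never reaches −1, so base 5 is a Miller–Rabin witness that 187 is composite.

37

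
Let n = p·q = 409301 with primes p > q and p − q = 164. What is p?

Since p = q + 164, we have 409301 = q(q + 164), so q² + 164q − 409301 = 0.
Discriminant: 164² + 4·409301 = 26896 + 1637204 = 1664100; √1664100 = 1290.
q = (−164 + 1290)/2 = 563, and p = q + 164 = 727.
Check: 563 · 727 = 409301.

727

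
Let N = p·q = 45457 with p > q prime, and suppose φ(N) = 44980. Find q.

φ(n) = (p−1)(q−1) = n − (p+q) + 1, so p + q = 45457 − 44980 + 1 = 478.
p and q are the roots of t² − 478t + 45457 = 0.
Discriminant: 478² − 4·45457 = 228484 − 181828 = 46656; √46656 = 216.
q = (478 − 216)/2 = 131, p = (478 + 216)/2 = 347.
Check: 131 · 347 = 45457.

131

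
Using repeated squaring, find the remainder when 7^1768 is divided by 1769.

7^1 ≡ 7 (mod 1769)
7^2 ≡ 7^2 = 49 ≡ 49 (mod 1769)
7^4 ≡ 49^2 = 2401 ≡ 632 (mod 1769)
7^8 ≡ 632^2 = 399424 ≡ 1399 (mod 1769)
7^16 ≡ 1399^2 = 1957201 ≡ 687 (mod 1769)
7^32 ≡ 687^2 = 471969 ≡ 1415 (mod 1769)
7^64 ≡ 1415^2 = 2002225 ≡ 1486 (mod 1769)
7^128 ≡ 1486^2 = 2208196 ≡ 484 (mod 1769)
7^256 ≡ 484^2 = 234256 ≡ 748 (mod 1769)
7^512 ≡ 748^2 = 559504 ≡ 500 (mod 1769)
7^1024 ≡ 500^2 = 250000 ≡ 571 (mod 1769)
1768 = 1024 + 512 + 128 + 64 + 32 + 8 in binary powers of 2.
So 7^1768 ≡ 571 · 500 · 484 · 1486 · 1415 · 1399 ≡ 1154 (mod 1769).
Since 1154 ≠ 1, base 7 is a Fermat witness: 1769 is composite.

1154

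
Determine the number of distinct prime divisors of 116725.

116725 = 5^2 · 4669
4669 = 7 · 667
667 = 23 · 29
116725 = 5^2 · 7 · 23 · 29, which has 4 distinct prime factors.

4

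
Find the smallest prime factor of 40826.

40826 is even: 2 divides it.

2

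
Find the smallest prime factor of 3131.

31

3131 is odd.
Digit sum 8, not divisible by 3.
Ends in 1: not divisible by 5.
7: 3131 = 7·447 + 2
11: 3131 = 11·284 + 7
13: 3131 = 13·240 + 11
17: 3131 = 17·184 + 3
19: 3131 = 19·164 + 15
23: 3131 = 23·136 + 3
29: 3131 = 29·107 + 28
31: 3131 = 31·101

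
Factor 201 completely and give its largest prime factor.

201 = 3 · 67
67 is prime.
So 201 = 3 · 67; the largest prime factor is 67.

67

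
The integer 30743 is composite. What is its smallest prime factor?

30743 is odd.
Digit sum 17, not divisible by 3.
Ends in 3: not divisible by 5.
7: 30743 = 7·4391 + 6
11: 30743 = 11·2794 + 9
13: 30743 = 13·2364 + 11
17: 30743 = 17·1808 + 7
19: 30743 = 19·1618 + 1
23: 30743 = 23·1336 + 15
29: 30743 = 29·1060 + 3
31: 30743 = 31·991 + 22
37: 30743 = 37·830 + 33
41: 30743 = 41·749 + 34
43: 30743 = 43·714 + 41
47: 30743 = 47·654 + 5
53: 30743 = 53·580 + 3
59: 30743 = 59·521 + 4
61: 30743 = 61·503 + 60
67: 30743 = 67·458 + 57
71: 30743 = 71·433

71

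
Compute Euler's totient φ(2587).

Factor: 2587 = 13 · 199.
φ(2587) = (13−1) · (199−1) = 12 · 198 = 2376.

2376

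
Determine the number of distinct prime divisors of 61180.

5

61180 = 2^2 · 15295
15295 = 5 · 3059
3059 = 7 · 437
437 = 19 · 23
61180 = 2^2 · 5 · 7 · 19 · 23, which has 5 distinct prime factors.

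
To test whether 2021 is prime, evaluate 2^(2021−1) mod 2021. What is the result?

2^1 ≡ 2 (mod 2021)
2^2 ≡ 2^2 = 4 ≡ 4 (mod 2021)
2^4 ≡ 4^2 = 16 ≡ 16 (mod 2021)
2^8 ≡ 16^2 = 256 ≡ 256 (mod 2021)
2^16 ≡ 256^2 = 65536 ≡ 864 (mod 2021)
2^32 ≡ 864^2 = 746496 ≡ 747 (mod 2021)
2^64 ≡ 747^2 = 558009 ≡ 213 (mod 2021)
2^128 ≡ 213^2 = 45369 ≡ 907 (mod 2021)
2^256 ≡ 907^2 = 822649 ≡ 102 (mod 2021)
2^512 ≡ 102^2 = 10404 ≡ 299 (mod 2021)
2^1024 ≡ 299^2 = 89401 ≡ 477 (mod 2021)
2020 = 1024 + 512 + 256 + 128 + 64 + 32 + 4 in binary powers of 2.
So 2^2020 ≡ 477 · 299 · 102 · 907 · 213 · 747 · 16 ≡ 661 (mod 2021).
Since 661 ≠ 1, base 2 is a Fermat witness: 2021 is composite.

661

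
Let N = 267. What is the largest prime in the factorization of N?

89

267 = 3 · 89
89 is prime.
So 267 = 3 · 89; the largest prime factor is 89.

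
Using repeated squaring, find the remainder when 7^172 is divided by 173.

1

7^1 ≡ 7 (mod 173)
7^2 ≡ 7^2 = 49 ≡ 49 (mod 173)
7^4 ≡ 49^2 = 2401 ≡ 152 (mod 173)
7^8 ≡ 152^2 = 23104 ≡ 95 (mod 173)
7^16 ≡ 95^2 = 9025 ≡ 29 (mod 173)
7^32 ≡ 29^2 = 841 ≡ 149 (mod 173)
7^64 ≡ 149^2 = 22201 ≡ 57 (mod 173)
7^128 ≡ 57^2 = 3249 ≡ 135 (mod 173)
172 = 128 + 32 + 8 + 4 in binary powers of 2.
So 7^172 ≡ 135 · 149 · 95 · 152 ≡ 1 (mod 173).
Since the result is 1, base 7 gives no evidence that 173 is composite.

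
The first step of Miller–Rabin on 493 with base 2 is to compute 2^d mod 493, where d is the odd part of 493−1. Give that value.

76

493 − 1 = 492 = 2^2 · 123, so d = 123.
2^1 ≡ 2 (mod 493)
2^2 ≡ 2^2 = 4 ≡ 4 (mod 493)
2^4 ≡ 4^2 = 16 ≡ 16 (mod 493)
2^8 ≡ 16^2 = 256 ≡ 256 (mod 493)
2^16 ≡ 256^2 = 65536 ≡ 460 (mod 493)
2^32 ≡ 460^2 = 211600 ≡ 103 (mod 493)
2^64 ≡ 103^2 = 10609 ≡ 256 (mod 493)
123 = 64 + 32 + 16 + 8 + 2 + 1 in binary powers of 2.
So 2^123 ≡ 256 · 103 · 460 · 256 · 4 · 2 ≡ 76 (mod 493).
Squaring chain: 76 → 353; never reaches −1, so base 2 is a Miller–Rabin witness that 493 is composite.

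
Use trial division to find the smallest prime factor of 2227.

17

2227 is odd.
Digit sum 13, not divisible by 3.
Ends in 7: not divisible by 5.
7: 2227 = 7·318 + 1
11: 2227 = 11·202 + 5
13: 2227 = 13·171 + 4
17: 2227 = 17·131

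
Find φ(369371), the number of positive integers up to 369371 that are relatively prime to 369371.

Factor: 369371 = 37 · 67 · 149.
φ(369371) = (37−1) · (67−1) · (149−1) = 36 · 66 · 148 = 351648.

351648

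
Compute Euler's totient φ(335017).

Factor: 335017 = 31 · 101 · 107.
φ(335017) = (31−1) · (101−1) · (107−1) = 30 · 100 · 106 = 318000.

318000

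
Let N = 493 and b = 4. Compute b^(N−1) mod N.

4^1 ≡ 4 (mod 493)
4^2 ≡ 4^2 = 16 ≡ 16 (mod 493)
4^4 ≡ 16^2 = 256 ≡ 256 (mod 493)
4^8 ≡ 256^2 = 65536 ≡ 460 (mod 493)
4^16 ≡ 460^2 = 211600 ≡ 103 (mod 493)
4^32 ≡ 103^2 = 10609 ≡ 256 (mod 493)
4^64 ≡ 256^2 = 65536 ≡ 460 (mod 493)
4^128 ≡ 460^2 = 211600 ≡ 103 (mod 493)
4^256 ≡ 103^2 = 10609 ≡ 256 (mod 493)
492 = 256 + 128 + 64 + 32 + 8 + 4 in binary powers of 2.
So 4^492 ≡ 256 · 103 · 460 · 256 · 460 · 256 ≡ 103 (mod 493).
Since 103 ≠ 1, base 4 is a Fermat witness: 493 is composite.

103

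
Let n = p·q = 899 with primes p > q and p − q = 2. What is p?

31

Since p = q + 2, we have 899 = q(q + 2), so q² + 2q − 899 = 0.
Discriminant: 2² + 4·899 = 4 + 3596 = 3600; √3600 = 60.
q = (−2 + 60)/2 = 29, and p = q + 2 = 31.
Check: 29 · 31 = 899.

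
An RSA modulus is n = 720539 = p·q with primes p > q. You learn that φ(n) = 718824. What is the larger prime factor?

φ(n) = (p−1)(q−1) = n − (p+q) + 1, so p + q = 720539 − 718824 + 1 = 1716.
p and q are the roots of t² − 1716t + 720539 = 0.
Discriminant: 1716² − 4·720539 = 2944656 − 2882156 = 62500; √62500 = 250.
q = (1716 − 250)/2 = 733, p = (1716 + 250)/2 = 983.
Check: 733 · 983 = 720539.

983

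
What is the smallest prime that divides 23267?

23267 is odd.
Digit sum 20, not divisible by 3.
Ends in 7: not divisible by 5.
7: 23267 = 7·3323 + 6
11: 23267 = 11·2115 + 2
13: 23267 = 13·1789 + 10
17: 23267 = 17·1368 + 11
19: 23267 = 19·1224 + 11
23: 23267 = 23·1011 + 14
29: 23267 = 29·802 + 9
31: 23267 = 31·750 + 17
37: 23267 = 37·628 + 31
41: 23267 = 41·567 + 20
43: 23267 = 43·541 + 4
47: 23267 = 47·495 + 2
53: 23267 = 53·439

53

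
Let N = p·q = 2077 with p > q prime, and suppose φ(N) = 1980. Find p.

67

φ(n) = (p−1)(q−1) = n − (p+q) + 1, so p + q = 2077 − 1980 + 1 = 98.
p and q are the roots of t² − 98t + 2077 = 0.
Discriminant: 98² − 4·2077 = 9604 − 8308 = 1296; √1296 = 36.
q = (98 − 36)/2 = 31, p = (98 + 36)/2 = 67.
Check: 31 · 67 = 2077.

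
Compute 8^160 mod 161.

8^1 ≡ 8 (mod 161)
8^2 ≡ 8^2 = 64 ≡ 64 (mod 161)
8^4 ≡ 64^2 = 4096 ≡ 71 (mod 161)
8^8 ≡ 71^2 = 5041 ≡ 50 (mod 161)
8^16 ≡ 50^2 = 2500 ≡ 85 (mod 161)
8^32 ≡ 85^2 = 7225 ≡ 141 (mod 161)
8^64 ≡ 141^2 = 19881 ≡ 78 (mod 161)
8^128 ≡ 78^2 = 6084 ≡ 127 (mod 161)
160 = 128 + 32 in binary powers of 2.
So 8^160 ≡ 127 · 141 ≡ 36 (mod 161).
Since 36 ≠ 1, base 8 is a Fermat witness: 161 is composite.

36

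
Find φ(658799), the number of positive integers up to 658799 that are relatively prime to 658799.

633880

Factor: 658799 = 47 · 107 · 131.
φ(658799) = (47−1) · (107−1) · (131−1) = 46 · 106 · 130 = 633880.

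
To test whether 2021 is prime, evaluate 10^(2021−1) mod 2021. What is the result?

1615

10^1 ≡ 10 (mod 2021)
10^2 ≡ 10^2 = 100 ≡ 100 (mod 2021)
10^4 ≡ 100^2 = 10000 ≡ 1916 (mod 2021)
10^8 ≡ 1916^2 = 3671056 ≡ 920 (mod 2021)
10^16 ≡ 920^2 = 846400 ≡ 1622 (mod 2021)
10^32 ≡ 1622^2 = 2630884 ≡ 1563 (mod 2021)
10^64 ≡ 1563^2 = 2442969 ≡ 1601 (mod 2021)
10^128 ≡ 1601^2 = 2563201 ≡ 573 (mod 2021)
10^256 ≡ 573^2 = 328329 ≡ 927 (mod 2021)
10^512 ≡ 927^2 = 859329 ≡ 404 (mod 2021)
10^1024 ≡ 404^2 = 163216 ≡ 1536 (mod 2021)
2020 = 1024 + 512 + 256 + 128 + 64 + 32 + 4 in binary powers of 2.
So 10^2020 ≡ 1536 · 404 · 927 · 573 · 1601 · 1563 · 1916 ≡ 1615 (mod 2021).
Since 1615 ≠ 1, base 10 is a Fermat witness: 2021 is composite.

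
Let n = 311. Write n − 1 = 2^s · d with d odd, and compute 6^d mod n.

1

311 − 1 = 310 = 2^1 · 155, so d = 155.
6^1 ≡ 6 (mod 311)
6^2 ≡ 6^2 = 36 ≡ 36 (mod 311)
6^4 ≡ 36^2 = 1296 ≡ 52 (mod 311)
6^8 ≡ 52^2 = 2704 ≡ 216 (mod 311)
6^16 ≡ 216^2 = 46656 ≡ 6 (mod 311)
6^32 ≡ 6^2 = 36 ≡ 36 (mod 311)
6^64 ≡ 36^2 = 1296 ≡ 52 (mod 311)
6^128 ≡ 52^2 = 2704 ≡ 216 (mod 311)
155 = 128 + 16 + 8 + 2 + 1 in binary powers of 2.
So 6^155 ≡ 216 · 6 · 216 · 36 · 6 ≡ 1 (mod 311).
Since 6^d ≡ 1 (mod 311), base 6 does not prove 311 composite.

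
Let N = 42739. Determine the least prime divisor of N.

79

42739 is odd.
Digit sum 25, not divisible by 3.
Ends in 9: not divisible by 5.
7: 42739 = 7·6105 + 4
11: 42739 = 11·3885 + 4
13: 42739 = 13·3287 + 8
17: 42739 = 17·2514 + 1
19: 42739 = 19·2249 + 8
23: 42739 = 23·1858 + 5
29: 42739 = 29·1473 + 22
31: 42739 = 31·1378 + 21
37: 42739 = 37·1155 + 4
41: 42739 = 41·1042 + 17
43: 42739 = 43·993 + 40
47: 42739 = 47·909 + 16
53: 42739 = 53·806 + 21
59: 42739 = 59·724 + 23
61: 42739 = 61·700 + 39
67: 42739 = 67·637 + 60
71: 42739 = 71·601 + 68
73: 42739 = 73·585 + 34
79: 42739 = 79·541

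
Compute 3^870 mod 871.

3^1 ≡ 3 (mod 871)
3^2 ≡ 3^2 = 9 ≡ 9 (mod 871)
3^4 ≡ 9^2 = 81 ≡ 81 (mod 871)
3^8 ≡ 81^2 = 6561 ≡ 464 (mod 871)
3^16 ≡ 464^2 = 215296 ≡ 159 (mod 871)
3^32 ≡ 159^2 = 25281 ≡ 22 (mod 871)
3^64 ≡ 22^2 = 484 ≡ 484 (mod 871)
3^128 ≡ 484^2 = 234256 ≡ 828 (mod 871)
3^256 ≡ 828^2 = 685584 ≡ 107 (mod 871)
3^512 ≡ 107^2 = 11449 ≡ 126 (mod 871)
870 = 512 + 256 + 64 + 32 + 4 + 2 in binary powers of 2.
So 3^870 ≡ 126 · 107 · 484 · 22 · 81 · 9 ≡ 131 (mod 871).
Since 131 ≠ 1, base 3 is a Fermat witness: 871 is composite.

131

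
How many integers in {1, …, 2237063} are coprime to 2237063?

Factor: 2237063 = 67 · 173 · 193.
φ(2237063) = (67−1) · (173−1) · (193−1) = 66 · 172 · 192 = 2179584.

2179584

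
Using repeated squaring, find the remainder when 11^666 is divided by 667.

11^1 ≡ 11 (mod 667)
11^2 ≡ 11^2 = 121 ≡ 121 (mod 667)
11^4 ≡ 121^2 = 14641 ≡ 634 (mod 667)
11^8 ≡ 634^2 = 401956 ≡ 422 (mod 667)
11^16 ≡ 422^2 = 178084 ≡ 662 (mod 667)
11^32 ≡ 662^2 = 438244 ≡ 25 (mod 667)
11^64 ≡ 25^2 = 625 ≡ 625 (mod 667)
11^128 ≡ 625^2 = 390625 ≡ 430 (mod 667)
11^256 ≡ 430^2 = 184900 ≡ 141 (mod 667)
11^512 ≡ 141^2 = 19881 ≡ 538 (mod 667)
666 = 512 + 128 + 16 + 8 + 2 in binary powers of 2.
So 11^666 ≡ 538 · 430 · 662 · 422 · 121 ≡ 216 (mod 667).
Since 216 ≠ 1, base 11 is a Fermat witness: 667 is composite.

216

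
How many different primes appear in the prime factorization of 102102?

102102 = 2 · 51051
51051 = 3 · 17017
17017 = 7 · 2431
2431 = 11 · 221
221 = 13 · 17
102102 = 2 · 3 · 7 · 11 · 13 · 17, which has 6 distinct prime factors.

6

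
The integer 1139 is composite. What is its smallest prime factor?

1139 is odd.
Digit sum 14, not divisible by 3.
Ends in 9: not divisible by 5.
7: 1139 = 7·162 + 5
11: 1139 = 11·103 + 6
13: 1139 = 13·87 + 8
17: 1139 = 17·67

17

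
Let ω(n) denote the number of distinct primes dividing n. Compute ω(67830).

6

67830 = 2 · 33915
33915 = 3 · 11305
11305 = 5 · 2261
2261 = 7 · 323
323 = 17 · 19
67830 = 2 · 3 · 5 · 7 · 17 · 19, which has 6 distinct prime factors.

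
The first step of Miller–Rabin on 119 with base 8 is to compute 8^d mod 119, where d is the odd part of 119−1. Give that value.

119 − 1 = 118 = 2^1 · 59, so d = 59.
8^1 ≡ 8 (mod 119)
8^2 ≡ 8^2 = 64 ≡ 64 (mod 119)
8^4 ≡ 64^2 = 4096 ≡ 50 (mod 119)
8^8 ≡ 50^2 = 2500 ≡ 1 (mod 119)
8^16 ≡ 1^2 = 1 ≡ 1 (mod 119)
8^32 ≡ 1^2 = 1 ≡ 1 (mod 119)
59 = 32 + 16 + 8 + 2 + 1 in binary powers of 2.
So 8^59 ≡ 1 · 1 · 1 · 64 · 8 ≡ 36 (mod 119).
Squaring chain: 36; never reaches −1, so base 8 is a Miller–Rabin witness that 119 is composite.

36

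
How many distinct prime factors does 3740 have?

4

3740 = 2^2 · 935
935 = 5 · 187
187 = 11 · 17
3740 = 2^2 · 5 · 11 · 17, which has 4 distinct prime factors.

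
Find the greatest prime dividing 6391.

83

6391 = 7 · 913
913 = 11 · 83
83 is prime.
So 6391 = 7 · 11 · 83; the largest prime factor is 83.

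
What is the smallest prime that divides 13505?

5

13505 is odd.
Digit sum 14, not divisible by 3.
Ends in 5: divisible by 5.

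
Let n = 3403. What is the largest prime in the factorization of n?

83

3403 = 41 · 83
83 is prime.
So 3403 = 41 · 83; the largest prime factor is 83.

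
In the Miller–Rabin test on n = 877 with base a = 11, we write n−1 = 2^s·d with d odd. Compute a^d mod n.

151

877 − 1 = 876 = 2^2 · 219, so d = 219.
11^1 ≡ 11 (mod 877)
11^2 ≡ 11^2 = 121 ≡ 121 (mod 877)
11^4 ≡ 121^2 = 14641 ≡ 609 (mod 877)
11^8 ≡ 609^2 = 370881 ≡ 787 (mod 877)
11^16 ≡ 787^2 = 619369 ≡ 207 (mod 877)
11^32 ≡ 207^2 = 42849 ≡ 753 (mod 877)
11^64 ≡ 753^2 = 567009 ≡ 467 (mod 877)
11^128 ≡ 467^2 = 218089 ≡ 593 (mod 877)
219 = 128 + 64 + 16 + 8 + 2 + 1 in binary powers of 2.
So 11^219 ≡ 593 · 467 · 207 · 787 · 121 · 11 ≡ 151 (mod 877).
Squaring chain: 151 → 876; reaches −1, so base 11 does not prove 877 composite.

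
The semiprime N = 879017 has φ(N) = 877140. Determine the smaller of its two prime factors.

φ(n) = (p−1)(q−1) = n − (p+q) + 1, so p + q = 879017 − 877140 + 1 = 1878.
p and q are the roots of t² − 1878t + 879017 = 0.
Discriminant: 1878² − 4·879017 = 3526884 − 3516068 = 10816; √10816 = 104.
q = (1878 − 104)/2 = 887, p = (1878 + 104)/2 = 991.
Check: 887 · 991 = 879017.

887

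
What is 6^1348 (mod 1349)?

6^1 ≡ 6 (mod 1349)
6^2 ≡ 6^2 = 36 ≡ 36 (mod 1349)
6^4 ≡ 36^2 = 1296 ≡ 1296 (mod 1349)
6^8 ≡ 1296^2 = 1679616 ≡ 111 (mod 1349)
6^16 ≡ 111^2 = 12321 ≡ 180 (mod 1349)
6^32 ≡ 180^2 = 32400 ≡ 24 (mod 1349)
6^64 ≡ 24^2 = 576 ≡ 576 (mod 1349)
6^128 ≡ 576^2 = 331776 ≡ 1271 (mod 1349)
6^256 ≡ 1271^2 = 1615441 ≡ 688 (mod 1349)
6^512 ≡ 688^2 = 473344 ≡ 1194 (mod 1349)
6^1024 ≡ 1194^2 = 1425636 ≡ 1092 (mod 1349)
1348 = 1024 + 256 + 64 + 4 in binary powers of 2.
So 6^1348 ≡ 1092 · 688 · 576 · 1296 ≡ 161 (mod 1349).
Since 161 ≠ 1, base 6 is a Fermat witness: 1349 is composite.

161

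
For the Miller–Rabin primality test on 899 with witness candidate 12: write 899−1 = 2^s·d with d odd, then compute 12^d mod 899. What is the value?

899 − 1 = 898 = 2^1 · 449, so d = 449.
12^1 ≡ 12 (mod 899)
12^2 ≡ 12^2 = 144 ≡ 144 (mod 899)
12^4 ≡ 144^2 = 20736 ≡ 59 (mod 899)
12^8 ≡ 59^2 = 3481 ≡ 784 (mod 899)
12^16 ≡ 784^2 = 614656 ≡ 639 (mod 899)
12^32 ≡ 639^2 = 408321 ≡ 175 (mod 899)
12^64 ≡ 175^2 = 30625 ≡ 59 (mod 899)
12^128 ≡ 59^2 = 3481 ≡ 784 (mod 899)
12^256 ≡ 784^2 = 614656 ≡ 639 (mod 899)
449 = 256 + 128 + 64 + 1 in binary powers of 2.
So 12^449 ≡ 639 · 784 · 59 · 12 ≡ 447 (mod 899).
Squaring chain: 447; never reaches −1, so base 12 is a Miller–Rabin witness that 899 is composite.

447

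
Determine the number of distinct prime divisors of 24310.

5

24310 = 2 · 12155
12155 = 5 · 2431
2431 = 11 · 221
221 = 13 · 17
24310 = 2 · 5 · 11 · 13 · 17, which has 5 distinct prime factors.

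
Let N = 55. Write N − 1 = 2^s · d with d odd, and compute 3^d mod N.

55 − 1 = 54 = 2^1 · 27, so d = 27.
3^1 ≡ 3 (mod 55)
3^2 ≡ 3^2 = 9 ≡ 9 (mod 55)
3^4 ≡ 9^2 = 81 ≡ 26 (mod 55)
3^8 ≡ 26^2 = 676 ≡ 16 (mod 55)
3^16 ≡ 16^2 = 256 ≡ 36 (mod 55)
27 = 16 + 8 + 2 + 1 in binary powers of 2.
So 3^27 ≡ 36 · 16 · 9 · 3 ≡ 42 (mod 55).
Squaring chain: 42; never reaches −1, so base 3 is a Miller–Rabin witness that 55 is composite.

42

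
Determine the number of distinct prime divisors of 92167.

3

92167 = 37 · 2491
2491 = 47 · 53
92167 = 37 · 47 · 53, which has 3 distinct prime factors.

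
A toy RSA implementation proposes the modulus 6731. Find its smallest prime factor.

6731 is odd.
Digit sum 17, not divisible by 3.
Ends in 1: not divisible by 5.
7: 6731 = 7·961 + 4
11: 6731 = 11·611 + 10
13: 6731 = 13·517 + 10
17: 6731 = 17·395 + 16
19: 6731 = 19·354 + 5
23: 6731 = 23·292 + 15
29: 6731 = 29·232 + 3
31: 6731 = 31·217 + 4
37: 6731 = 37·181 + 34
41: 6731 = 41·164 + 7
43: 6731 = 43·156 + 23
47: 6731 = 47·143 + 10
53: 6731 = 53·127

53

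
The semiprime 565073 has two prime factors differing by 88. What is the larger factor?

797

Since p = q + 88, we have 565073 = q(q + 88), so q² + 88q − 565073 = 0.
Discriminant: 88² + 4·565073 = 7744 + 2260292 = 2268036; √2268036 = 1506.
q = (−88 + 1506)/2 = 709, and p = q + 88 = 797.
Check: 709 · 797 = 565073.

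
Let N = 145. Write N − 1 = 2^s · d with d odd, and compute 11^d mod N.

145 − 1 = 144 = 2^4 · 9, so d = 9.
11^1 ≡ 11 (mod 145)
11^2 ≡ 11^2 = 121 ≡ 121 (mod 145)
11^4 ≡ 121^2 = 14641 ≡ 141 (mod 145)
11^8 ≡ 141^2 = 19881 ≡ 16 (mod 145)
9 = 8 + 1 in binary powers of 2.
So 11^9 ≡ 16 · 11 ≡ 31 (mod 145).
Squaring chain: 31 → 91 → 16 → 111; never reaches −1, so base 11 is a Miller–Rabin witness that 145 is composite.

31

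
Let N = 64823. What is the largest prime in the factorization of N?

83

64823 = 11 · 5893
5893 = 71 · 83
83 is prime.
So 64823 = 11 · 71 · 83; the largest prime factor is 83.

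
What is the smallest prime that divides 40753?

40753 is odd.
Digit sum 19, not divisible by 3.
Ends in 3: not divisible by 5.
7: 40753 = 7·5821 + 6
11: 40753 = 11·3704 + 9
13: 40753 = 13·3134 + 11
17: 40753 = 17·2397 + 4
19: 40753 = 19·2144 + 17
23: 40753 = 23·1771 + 20
29: 40753 = 29·1405 + 8
31: 40753 = 31·1314 + 19
37: 40753 = 37·1101 + 16
41: 40753 = 41·993 + 40
43: 40753 = 43·947 + 32
47: 40753 = 47·867 + 4
53: 40753 = 53·768 + 49
59: 40753 = 59·690 + 43
61: 40753 = 61·668 + 5
67: 40753 = 67·608 + 17
71: 40753 = 71·573 + 70
73: 40753 = 73·558 + 19
79: 40753 = 79·515 + 68
83: 40753 = 83·491

83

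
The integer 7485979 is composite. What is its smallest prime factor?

7485979 is odd.
Digit sum 49, not divisible by 3.
Ends in 9: not divisible by 5.
7: 7485979 = 7·1069425 + 4
11: 7485979 = 11·680543 + 6
13: 7485979 = 13·575844 + 7
17: 7485979 = 17·440351 + 12
19: 7485979 = 19·393998 + 17
23: 7485979 = 23·325477 + 8
29: 7485979 = 29·258137 + 6
31: 7485979 = 31·241483 + 6
37: 7485979 = 37·202323 + 28
41: 7485979 = 41·182584 + 35
43: 7485979 = 43·174092 + 23
47: 7485979 = 47·159276 + 7
53: 7485979 = 53·141244 + 47
59: 7485979 = 59·126881

59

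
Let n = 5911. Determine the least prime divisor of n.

5911 is odd.
Digit sum 16, not divisible by 3.
Ends in 1: not divisible by 5.
7: 5911 = 7·844 + 3
11: 5911 = 11·537 + 4
13: 5911 = 13·454 + 9
17: 5911 = 17·347 + 12
19: 5911 = 19·311 + 2
23: 5911 = 23·257

23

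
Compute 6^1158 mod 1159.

6^1 ≡ 6 (mod 1159)
6^2 ≡ 6^2 = 36 ≡ 36 (mod 1159)
6^4 ≡ 36^2 = 1296 ≡ 137 (mod 1159)
6^8 ≡ 137^2 = 18769 ≡ 225 (mod 1159)
6^16 ≡ 225^2 = 50625 ≡ 788 (mod 1159)
6^32 ≡ 788^2 = 620944 ≡ 879 (mod 1159)
6^64 ≡ 879^2 = 772641 ≡ 747 (mod 1159)
6^128 ≡ 747^2 = 558009 ≡ 530 (mod 1159)
6^256 ≡ 530^2 = 280900 ≡ 422 (mod 1159)
6^512 ≡ 422^2 = 178084 ≡ 757 (mod 1159)
6^1024 ≡ 757^2 = 573049 ≡ 503 (mod 1159)
1158 = 1024 + 128 + 4 + 2 in binary powers of 2.
So 6^1158 ≡ 503 · 530 · 137 · 36 ≡ 125 (mod 1159).
Since 125 ≠ 1, base 6 is a Fermat witness: 1159 is composite.

125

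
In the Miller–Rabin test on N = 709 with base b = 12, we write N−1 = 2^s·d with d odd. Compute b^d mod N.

709 − 1 = 708 = 2^2 · 177, so d = 177.
12^1 ≡ 12 (mod 709)
12^2 ≡ 12^2 = 144 ≡ 144 (mod 709)
12^4 ≡ 144^2 = 20736 ≡ 175 (mod 709)
12^8 ≡ 175^2 = 30625 ≡ 138 (mod 709)
12^16 ≡ 138^2 = 19044 ≡ 610 (mod 709)
12^32 ≡ 610^2 = 372100 ≡ 584 (mod 709)
12^64 ≡ 584^2 = 341056 ≡ 27 (mod 709)
12^128 ≡ 27^2 = 729 ≡ 20 (mod 709)
177 = 128 + 32 + 16 + 1 in binary powers of 2.
So 12^177 ≡ 20 · 584 · 610 · 12 ≡ 708 (mod 709).
Since 12^d ≡ 708 (mod 709), base 12 does not prove 709 composite.

708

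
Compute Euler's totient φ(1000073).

Factor: 1000073 = 37 · 151 · 179.
φ(1000073) = (37−1) · (151−1) · (179−1) = 36 · 150 · 178 = 961200.

961200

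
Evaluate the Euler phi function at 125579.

115456

Factor: 125579 = 17 · 83 · 89.
φ(125579) = (17−1) · (83−1) · (89−1) = 16 · 82 · 88 = 115456.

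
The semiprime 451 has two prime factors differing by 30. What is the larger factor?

41

Since p = q + 30, we have 451 = q(q + 30), so q² + 30q − 451 = 0.
Discriminant: 30² + 4·451 = 900 + 1804 = 2704; √2704 = 52.
q = (−30 + 52)/2 = 11, and p = q + 30 = 41.
Check: 11 · 41 = 451.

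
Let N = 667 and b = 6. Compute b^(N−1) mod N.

6^1 ≡ 6 (mod 667)
6^2 ≡ 6^2 = 36 ≡ 36 (mod 667)
6^4 ≡ 36^2 = 1296 ≡ 629 (mod 667)
6^8 ≡ 629^2 = 395641 ≡ 110 (mod 667)
6^16 ≡ 110^2 = 12100 ≡ 94 (mod 667)
6^32 ≡ 94^2 = 8836 ≡ 165 (mod 667)
6^64 ≡ 165^2 = 27225 ≡ 545 (mod 667)
6^128 ≡ 545^2 = 297025 ≡ 210 (mod 667)
6^256 ≡ 210^2 = 44100 ≡ 78 (mod 667)
6^512 ≡ 78^2 = 6084 ≡ 81 (mod 667)
666 = 512 + 128 + 16 + 8 + 2 in binary powers of 2.
So 6^666 ≡ 81 · 210 · 94 · 110 · 36 ≡ 81 (mod 667).
Since 81 ≠ 1, base 6 is a Fermat witness: 667 is composite.

81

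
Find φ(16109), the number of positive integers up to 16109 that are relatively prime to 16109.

Factor: 16109 = 89 · 181.
φ(16109) = (89−1) · (181−1) = 88 · 180 = 15840.

15840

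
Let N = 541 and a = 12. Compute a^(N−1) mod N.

12^1 ≡ 12 (mod 541)
12^2 ≡ 12^2 = 144 ≡ 144 (mod 541)
12^4 ≡ 144^2 = 20736 ≡ 178 (mod 541)
12^8 ≡ 178^2 = 31684 ≡ 306 (mod 541)
12^16 ≡ 306^2 = 93636 ≡ 43 (mod 541)
12^32 ≡ 43^2 = 1849 ≡ 226 (mod 541)
12^64 ≡ 226^2 = 51076 ≡ 222 (mod 541)
12^128 ≡ 222^2 = 49284 ≡ 53 (mod 541)
12^256 ≡ 53^2 = 2809 ≡ 104 (mod 541)
12^512 ≡ 104^2 = 10816 ≡ 537 (mod 541)
540 = 512 + 16 + 8 + 4 in binary powers of 2.
So 12^540 ≡ 537 · 43 · 306 · 178 ≡ 1 (mod 541).
Since the result is 1, base 12 gives no evidence that 541 is composite.

1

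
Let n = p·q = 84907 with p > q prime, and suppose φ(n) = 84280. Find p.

431

φ(n) = (p−1)(q−1) = n − (p+q) + 1, so p + q = 84907 − 84280 + 1 = 628.
p and q are the roots of t² − 628t + 84907 = 0.
Discriminant: 628² − 4·84907 = 394384 − 339628 = 54756; √54756 = 234.
q = (628 − 234)/2 = 197, p = (628 + 234)/2 = 431.
Check: 197 · 431 = 84907.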